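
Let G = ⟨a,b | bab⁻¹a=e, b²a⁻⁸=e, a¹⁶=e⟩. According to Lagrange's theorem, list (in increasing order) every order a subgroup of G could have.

|G| = 32 = 2⁵. By Lagrange's theorem the order of any subgroup divides 32; the divisors of 32 are 1, 2, 4, 8, 16, 32.

Answer: 1, 2, 4, 8, 16, 32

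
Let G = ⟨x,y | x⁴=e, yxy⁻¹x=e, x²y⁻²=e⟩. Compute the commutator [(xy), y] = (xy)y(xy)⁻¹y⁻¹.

[(xy), y] = (xy)·y·(xy)⁻¹·y⁻¹.
  (xy) · y = x³
  (x³) · (xy⁻¹) = y⁻¹
  (y⁻¹) · (y⁻¹) = x²

Answer: x²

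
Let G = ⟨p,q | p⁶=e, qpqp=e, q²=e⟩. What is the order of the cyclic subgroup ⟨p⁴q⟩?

|⟨p⁴q⟩| equals the order of p⁴q. Compute successive powers until reaching e:
  (p⁴q)¹ = p⁴q, (p⁴q)² = e.
The smallest positive k with (p⁴q)ᵏ = e is 2, so |⟨p⁴q⟩| = 2.

Answer: 2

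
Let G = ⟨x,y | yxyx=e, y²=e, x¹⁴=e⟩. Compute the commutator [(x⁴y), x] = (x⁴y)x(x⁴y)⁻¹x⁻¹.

[(x⁴y), x] = (x⁴y)·x·(x⁴y)⁻¹·x⁻¹.
  (x⁴y) · x = x³y
  (x³y) · (x⁴y) = x¹³
  (x¹³) · (x¹³) = x¹²

Answer: x¹²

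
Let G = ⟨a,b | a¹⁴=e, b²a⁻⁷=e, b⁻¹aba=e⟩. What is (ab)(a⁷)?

Compute (ab) · (a⁷) by multiplying left to right and reducing via the relations at each step:
  (ab) · a⁷ = ab⁻¹

Answer: ab⁻¹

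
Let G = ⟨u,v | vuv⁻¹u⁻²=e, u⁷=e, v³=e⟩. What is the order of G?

Enumerate words in the generators, reducing via the relations: the distinct elements are
  {e, u, v, uv, u², u³, u⁴, u⁵, u⁶, v², uv², u²v, u³v, u⁴v, u⁵v, u⁶v, u²v², u³v², u⁴v², u⁵v², u⁶v²}.
No further products give new elements, so |G| = 21.

Answer: 21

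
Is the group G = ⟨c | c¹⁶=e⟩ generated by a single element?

|G| = 16. The element c has order 16 (its powers give 16 distinct elements), so ⟨c⟩ = G and G is cyclic.

Answer: Yes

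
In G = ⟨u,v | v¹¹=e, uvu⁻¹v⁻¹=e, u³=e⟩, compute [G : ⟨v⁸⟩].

First find ord(v⁸) by computing successive powers:
  (v⁸)¹ = v⁸, (v⁸)² = v⁵, (v⁸)³ = v², (v⁸)⁴ = v¹⁰, (v⁸)⁵ = v⁷, (v⁸)⁶ = v⁴, (v⁸)⁷ = v, (v⁸)⁸ = v⁹, (v⁸)⁹ = v⁶, (v⁸)¹⁰ = v³, (v⁸)¹¹ = e.
So |⟨v⁸⟩| = ord(v⁸) = 11. With |G| = 33, by Lagrange [G : ⟨v⁸⟩] = 33/11 = 3.

Answer: 3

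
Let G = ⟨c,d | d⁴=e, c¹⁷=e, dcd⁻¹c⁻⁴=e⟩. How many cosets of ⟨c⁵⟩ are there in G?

First find ord(c⁵) by computing successive powers:
  (c⁵)¹ = c⁵, (c⁵)² = c¹⁰, (c⁵)³ = c¹⁵, (c⁵)⁴ = c³, (c⁵)⁵ = c⁸, (c⁵)⁶ = c¹³, (c⁵)⁷ = c, (c⁵)⁸ = c⁶, (c⁵)⁹ = c¹¹, (c⁵)¹⁰ = c¹⁶, (c⁵)¹¹ = c⁴, (c⁵)¹² = c⁹, (c⁵)¹³ = c¹⁴, (c⁵)¹⁴ = c², (c⁵)¹⁵ = c⁷, (c⁵)¹⁶ = c¹², (c⁵)¹⁷ = e.
So |⟨c⁵⟩| = ord(c⁵) = 17. With |G| = 68, by Lagrange [G : ⟨c⁵⟩] = 68/17 = 4.

Answer: 4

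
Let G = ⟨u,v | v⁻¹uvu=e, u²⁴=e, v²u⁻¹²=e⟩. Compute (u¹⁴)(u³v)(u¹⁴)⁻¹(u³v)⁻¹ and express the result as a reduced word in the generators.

[(u¹⁴), (u³v)] = (u¹⁴)·(u³v)·(u¹⁴)⁻¹·(u³v)⁻¹.
  (u¹⁴) · (u³v) = u⁵v⁻¹
  (u⁵v⁻¹) · (u¹⁰) = u⁷v
  (u⁷v) · (u³v⁻¹) = u⁴

Answer: u⁴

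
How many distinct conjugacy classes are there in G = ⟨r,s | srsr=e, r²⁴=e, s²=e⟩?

The conjugacy classes (representative and size) are:
  [e] (size 1), [r²³] (size 2), [r²] (size 2), [r³] (size 2), [r²⁰] (size 2), [r¹⁹] (size 2), [r⁶] (size 2), [r⁷] (size 2), [r⁸] (size 2), [r⁹] (size 2), [r¹⁴] (size 2), [r¹¹] (size 2), [r¹²] (size 1), [r⁴s] (size 12), [r⁵s] (size 12).
Class equation: 1 + 2 + 2 + 2 + 2 + 2 + 2 + 2 + 2 + 2 + 2 + 2 + 1 + 12 + 12 = 48 = |G|. So G has 15 conjugacy classes.

Answer: 15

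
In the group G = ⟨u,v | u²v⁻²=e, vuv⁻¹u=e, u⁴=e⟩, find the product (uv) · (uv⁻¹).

Compute (uv) · (uv⁻¹) by multiplying left to right and reducing via the relations at each step:
  (uv) · u = v
  v · v⁻¹ = e

Answer: e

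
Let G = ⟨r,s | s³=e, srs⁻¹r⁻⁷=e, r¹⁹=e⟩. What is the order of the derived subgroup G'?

G' = [G, G] is generated by all commutators. The generator-pair commutators are: [r, s] = r¹³.
The subgroup they normally generate is {e, r, r², r³, r⁴, r⁵, r⁶, r⁷, r⁸, r⁹, r¹⁰, r¹¹, r¹², r¹³, r¹⁴, r¹⁵, r¹⁶, r¹⁷, r¹⁸}, of order 19.
Check: |G/G'| = 57/19 = 3 is the order of the abelianisation.

Answer: 19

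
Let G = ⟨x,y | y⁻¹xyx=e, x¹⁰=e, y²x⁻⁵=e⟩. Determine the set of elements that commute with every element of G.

An element z ∈ Z(G) iff z commutes with every generator.
For example x⁵ is central: (x⁵)·x = x⁶ = x·(x⁵); (x⁵)·y = y⁻¹ = y·(x⁵).
Whereas x ∉ Z(G) since x·y = xy ≠ x⁴y⁻¹ = y·x.
Checking each of the 20 elements this way gives Z(G) = {e, x⁵}, of order 2.

Answer: {e, x⁵}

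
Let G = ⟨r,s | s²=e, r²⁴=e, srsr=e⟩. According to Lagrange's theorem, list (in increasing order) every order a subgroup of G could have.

|G| = 48 = 2⁴ · 3. By Lagrange's theorem the order of any subgroup divides 48; the divisors of 48 are 1, 2, 3, 4, 6, 8, 12, 16, 24, 48.

Answer: 1, 2, 3, 4, 6, 8, 12, 16, 24, 48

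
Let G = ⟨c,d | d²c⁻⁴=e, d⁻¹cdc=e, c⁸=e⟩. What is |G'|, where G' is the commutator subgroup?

G' = [G, G] is generated by all commutators. The generator-pair commutators are: [c, d] = c².
The subgroup they normally generate is {e, c², c⁴, c⁶}, of order 4.
Check: |G/G'| = 16/4 = 4 is the order of the abelianisation.

Answer: 4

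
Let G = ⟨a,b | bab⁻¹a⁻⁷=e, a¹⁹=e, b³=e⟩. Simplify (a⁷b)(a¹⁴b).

Compute (a⁷b) · (a¹⁴b) by multiplying left to right and reducing via the relations at each step:
  (a⁷b) · a¹⁴ = a¹⁰b
  (a¹⁰b) · b = a¹⁰b²

Answer: a¹⁰b²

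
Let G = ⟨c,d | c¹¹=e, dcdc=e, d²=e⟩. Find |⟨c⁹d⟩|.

|⟨c⁹d⟩| equals the order of c⁹d. Compute successive powers until reaching e:
  (c⁹d)¹ = c⁹d, (c⁹d)² = e.
The smallest positive k with (c⁹d)ᵏ = e is 2, so |⟨c⁹d⟩| = 2.

Answer: 2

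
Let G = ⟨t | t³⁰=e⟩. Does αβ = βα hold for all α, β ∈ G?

G has a single generator, so G is cyclic and hence abelian.

Answer: Yes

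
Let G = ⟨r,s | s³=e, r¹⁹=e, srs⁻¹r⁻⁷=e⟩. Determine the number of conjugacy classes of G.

The conjugacy classes (representative and size) are:
  [e] (size 1), [r¹¹] (size 3), [r¹⁴] (size 3), [r⁶] (size 3), [r¹⁷] (size 3), [r¹²] (size 3), [r¹⁰] (size 3), [r²s] (size 19), [r¹⁸s²] (size 19).
Class equation: 1 + 3 + 3 + 3 + 3 + 3 + 3 + 19 + 19 = 57 = |G|. So G has 9 conjugacy classes.

Answer: 9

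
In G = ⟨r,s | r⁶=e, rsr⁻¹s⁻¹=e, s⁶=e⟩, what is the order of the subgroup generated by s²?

|⟨s²⟩| equals the order of s². Compute successive powers until reaching e:
  (s²)¹ = s², (s²)² = s⁴, (s²)³ = e.
The smallest positive k with (s²)ᵏ = e is 3, so |⟨s²⟩| = 3.

Answer: 3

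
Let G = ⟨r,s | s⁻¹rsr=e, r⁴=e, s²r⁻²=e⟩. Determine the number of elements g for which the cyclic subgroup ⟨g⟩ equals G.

⟨g⟩ = G would require ord(g) = |G| = 8, but the maximum element order in G is 4 < 8. So G is not cyclic and no single element generates it: the count is 0.

Answer: 0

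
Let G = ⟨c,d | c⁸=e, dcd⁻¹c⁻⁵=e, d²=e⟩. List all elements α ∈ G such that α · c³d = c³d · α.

⟨c³d⟩ ⊆ C_G(c³d) since powers of c³d commute with c³d; so |C_G(c³d)| ≥ |⟨c³d⟩| = 8.
By orbit–stabilizer, |C_G(c³d)| = |G| / |conj. class of c³d| = 16 / 2 = 8.
The 8 elements commuting with c³d are {e, c², c⁴, c⁶, c⁵d, cd, c⁷d, c³d}.

Answer: {e, c², c⁴, c⁶, c⁵d, cd, c⁷d, c³d}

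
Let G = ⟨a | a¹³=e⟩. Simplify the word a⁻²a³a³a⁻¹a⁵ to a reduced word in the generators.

Multiply left to right, reducing at each step:
  (a¹¹) · a³ = a
  a · a³ = a⁴
  (a⁴) · a⁻¹ = a³
  (a³) · a⁵ = a⁸

Answer: a⁸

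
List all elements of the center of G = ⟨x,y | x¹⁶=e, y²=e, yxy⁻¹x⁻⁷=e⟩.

An element z ∈ Z(G) iff z commutes with every generator.
For example x⁸ is central: (x⁸)·x = x⁹ = x·(x⁸); (x⁸)·y = x⁸y = y·(x⁸).
Whereas x ∉ Z(G) since x·y = xy ≠ x⁷y = y·x.
Checking each of the 32 elements this way gives Z(G) = {e, x⁸}, of order 2.

Answer: {e, x⁸}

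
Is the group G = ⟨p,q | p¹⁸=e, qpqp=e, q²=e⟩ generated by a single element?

Every cyclic group is abelian. But p·q = pq while q·p = p¹⁷q, so p·q ≠ q·p and G is not abelian. Hence G is not cyclic.

Answer: No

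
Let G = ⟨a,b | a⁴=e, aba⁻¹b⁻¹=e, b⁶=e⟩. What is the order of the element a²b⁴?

Compute successive powers until reaching e:
  (a²b⁴)¹ = a²b⁴, (a²b⁴)² = b², (a²b⁴)³ = a², (a²b⁴)⁴ = b⁴, (a²b⁴)⁵ = a²b², (a²b⁴)⁶ = e.
The smallest positive k with (a²b⁴)ᵏ = e is 6.

Answer: 6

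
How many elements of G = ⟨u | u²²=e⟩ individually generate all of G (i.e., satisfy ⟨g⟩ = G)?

G is cyclic of order 22. An element generates G iff its order is 22, and a cyclic group of order 22 has exactly φ(22) = 10 such elements.

Answer: 10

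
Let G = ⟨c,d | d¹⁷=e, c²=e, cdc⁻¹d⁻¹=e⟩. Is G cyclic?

|G| = 34. The element cd has order 34 (its powers give 34 distinct elements), so ⟨cd⟩ = G and G is cyclic.

Answer: Yes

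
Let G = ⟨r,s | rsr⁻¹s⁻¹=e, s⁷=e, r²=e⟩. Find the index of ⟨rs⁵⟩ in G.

First find ord(rs⁵) by computing successive powers:
  (rs⁵)¹ = rs⁵, (rs⁵)² = s³, (rs⁵)³ = rs, (rs⁵)⁴ = s⁶, (rs⁵)⁵ = rs⁴, (rs⁵)⁶ = s², (rs⁵)⁷ = r, (rs⁵)⁸ = s⁵, (rs⁵)⁹ = rs³, (rs⁵)¹⁰ = s, (rs⁵)¹¹ = rs⁶, (rs⁵)¹² = s⁴, (rs⁵)¹³ = rs², (rs⁵)¹⁴ = e.
So |⟨rs⁵⟩| = ord(rs⁵) = 14. With |G| = 14, by Lagrange [G : ⟨rs⁵⟩] = 14/14 = 1.

Answer: 1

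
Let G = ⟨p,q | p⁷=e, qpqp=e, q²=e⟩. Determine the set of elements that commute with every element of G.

An element z ∈ Z(G) iff z commutes with every generator.
For example e is central: e·p = p = p·e; e·q = q = q·e.
Whereas p ∉ Z(G) since p·q = pq ≠ p⁶q = q·p.
Checking each of the 14 elements this way gives Z(G) = {e}, of order 1.

Answer: {e}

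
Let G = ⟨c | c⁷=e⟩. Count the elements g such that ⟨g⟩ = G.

G is cyclic of order 7. An element generates G iff its order is 7, and a cyclic group of order 7 has exactly φ(7) = 6 such elements.

Answer: 6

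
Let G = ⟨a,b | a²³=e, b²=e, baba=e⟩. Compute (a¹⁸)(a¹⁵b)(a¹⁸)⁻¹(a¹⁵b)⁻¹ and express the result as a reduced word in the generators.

[(a¹⁸), (a¹⁵b)] = (a¹⁸)·(a¹⁵b)·(a¹⁸)⁻¹·(a¹⁵b)⁻¹.
  (a¹⁸) · (a¹⁵b) = a¹⁰b
  (a¹⁰b) · (a⁵) = a⁵b
  (a⁵b) · (a¹⁵b) = a¹³

Answer: a¹³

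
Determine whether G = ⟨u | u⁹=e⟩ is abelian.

G has a single generator, so G is cyclic and hence abelian.

Answer: Yes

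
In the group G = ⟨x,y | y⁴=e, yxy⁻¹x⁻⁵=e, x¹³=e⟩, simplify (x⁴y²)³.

Compute successive powers of (x⁴y²), reducing at each step:
  (x⁴y²)²: (x⁴y²) · x⁴ = y²;   (y²) · y² = e
  (x⁴y²)³: e · x⁴ = x⁴;   (x⁴) · y² = x⁴y²

Answer: x⁴y²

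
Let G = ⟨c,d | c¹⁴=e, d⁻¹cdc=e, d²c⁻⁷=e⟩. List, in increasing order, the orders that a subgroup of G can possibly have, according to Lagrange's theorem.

|G| = 28 = 2² · 7. By Lagrange's theorem the order of any subgroup divides 28; the divisors of 28 are 1, 2, 4, 7, 14, 28.

Answer: 1, 2, 4, 7, 14, 28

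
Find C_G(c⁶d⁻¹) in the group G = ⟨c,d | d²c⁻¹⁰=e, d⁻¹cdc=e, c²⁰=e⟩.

⟨c⁶d⁻¹⟩ ⊆ C_G(c⁶d⁻¹) since powers of c⁶d⁻¹ commute with c⁶d⁻¹; so |C_G(c⁶d⁻¹)| ≥ |⟨c⁶d⁻¹⟩| = 4.
By orbit–stabilizer, |C_G(c⁶d⁻¹)| = |G| / |conj. class of c⁶d⁻¹| = 40 / 10 = 4.
The 4 elements commuting with c⁶d⁻¹ are {e, c¹⁰, c⁶d, c⁶d⁻¹}.

Answer: {e, c¹⁰, c⁶d, c⁶d⁻¹}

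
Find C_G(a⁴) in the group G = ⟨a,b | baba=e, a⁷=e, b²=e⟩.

⟨a⁴⟩ ⊆ C_G(a⁴) since powers of a⁴ commute with a⁴; so |C_G(a⁴)| ≥ |⟨a⁴⟩| = 7.
By orbit–stabilizer, |C_G(a⁴)| = |G| / |conj. class of a⁴| = 14 / 2 = 7.
The 7 elements commuting with a⁴ are {e, a, a², a³, a⁴, a⁵, a⁶}.

Answer: {e, a, a², a³, a⁴, a⁵, a⁶}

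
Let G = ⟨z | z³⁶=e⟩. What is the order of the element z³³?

Compute successive powers until reaching e:
  (z³³)¹ = z³³, (z³³)² = z³⁰, (z³³)³ = z²⁷, (z³³)⁴ = z²⁴, (z³³)⁵ = z²¹, (z³³)⁶ = z¹⁸, (z³³)⁷ = z¹⁵, (z³³)⁸ = z¹², (z³³)⁹ = z⁹, (z³³)¹⁰ = z⁶, (z³³)¹¹ = z³, (z³³)¹² = e.
The smallest positive k with (z³³)ᵏ = e is 12.

Answer: 12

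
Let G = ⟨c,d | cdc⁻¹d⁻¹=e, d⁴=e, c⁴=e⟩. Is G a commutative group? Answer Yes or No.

Each pair of generators commutes: c·d = cd = d·c. Since the generators pairwise commute, every element of G commutes with every other, so G is abelian.

Answer: Yes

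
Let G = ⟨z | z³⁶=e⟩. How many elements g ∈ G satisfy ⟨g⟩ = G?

G is cyclic of order 36. An element generates G iff its order is 36, and a cyclic group of order 36 has exactly φ(36) = 12 such elements.

Answer: 12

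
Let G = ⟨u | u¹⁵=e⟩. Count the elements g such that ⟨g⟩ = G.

G is cyclic of order 15. An element generates G iff its order is 15, and a cyclic group of order 15 has exactly φ(15) = 8 such elements.

Answer: 8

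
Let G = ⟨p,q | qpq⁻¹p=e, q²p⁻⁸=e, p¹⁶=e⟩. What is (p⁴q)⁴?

Compute successive powers of (p⁴q), reducing at each step:
  (p⁴q)²: (p⁴q) · p⁴ = q;   q · q = p⁸
  (p⁴q)³: (p⁸) · p⁴ = p¹²;   (p¹²) · q = p⁴q⁻¹
  (p⁴q)⁴: (p⁴q⁻¹) · p⁴ = q⁻¹;   (q⁻¹) · q = e

Answer: e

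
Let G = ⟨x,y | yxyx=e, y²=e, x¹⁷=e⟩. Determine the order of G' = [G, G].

G' = [G, G] is generated by all commutators. The generator-pair commutators are: [x, y] = x².
The subgroup they normally generate is {e, x, x², x³, x⁴, x⁵, x⁶, x⁷, x⁸, x⁹, x¹⁰, x¹¹, x¹², x¹³, x¹⁴, x¹⁵, x¹⁶}, of order 17.
Check: |G/G'| = 34/17 = 2 is the order of the abelianisation.

Answer: 17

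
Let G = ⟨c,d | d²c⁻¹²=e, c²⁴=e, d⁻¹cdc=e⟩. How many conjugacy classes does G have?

The conjugacy classes (representative and size) are:
  [e] (size 1), [c] (size 2), [c²] (size 2), [c³] (size 2), [c⁴] (size 2), [c⁵] (size 2), [c¹⁸] (size 2), [c⁷] (size 2), [c¹⁶] (size 2), [c¹⁵] (size 2), [c¹⁴] (size 2), [c¹³] (size 2), [c¹²] (size 1), [c⁶d] (size 12), [c⁵d⁻¹] (size 12).
Class equation: 1 + 2 + 2 + 2 + 2 + 2 + 2 + 2 + 2 + 2 + 2 + 2 + 1 + 12 + 12 = 48 = |G|. So G has 15 conjugacy classes.

Answer: 15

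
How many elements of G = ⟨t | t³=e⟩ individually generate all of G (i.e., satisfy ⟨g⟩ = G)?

G is cyclic of order 3. An element generates G iff its order is 3, and a cyclic group of order 3 has exactly φ(3) = 2 such elements.

Answer: 2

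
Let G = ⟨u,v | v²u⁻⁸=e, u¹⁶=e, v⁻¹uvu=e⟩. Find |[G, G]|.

G' = [G, G] is generated by all commutators. The generator-pair commutators are: [u, v] = u².
The subgroup they normally generate is {e, u², u⁴, u⁶, u⁸, u¹⁰, u¹², u¹⁴}, of order 8.
Check: |G/G'| = 32/8 = 4 is the order of the abelianisation.

Answer: 8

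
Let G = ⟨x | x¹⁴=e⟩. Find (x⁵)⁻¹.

The order of (x⁵) is 14 (smallest k with (x⁵)ᵏ = e), so (x⁵)⁻¹ = (x⁵)¹³ = x⁹.
Check: (x⁵) · (x⁹) → (x⁵) · x⁹ = e, giving e as required.

Answer: x⁹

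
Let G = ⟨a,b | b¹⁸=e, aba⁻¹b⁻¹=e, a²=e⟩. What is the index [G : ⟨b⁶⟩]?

First find ord(b⁶) by computing successive powers:
  (b⁶)¹ = b⁶, (b⁶)² = b¹², (b⁶)³ = e.
So |⟨b⁶⟩| = ord(b⁶) = 3. With |G| = 36, by Lagrange [G : ⟨b⁶⟩] = 36/3 = 12.

Answer: 12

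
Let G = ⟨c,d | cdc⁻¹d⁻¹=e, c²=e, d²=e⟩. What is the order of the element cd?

Compute successive powers until reaching e:
  (cd)¹ = cd, (cd)² = e.
The smallest positive k with (cd)ᵏ = e is 2.

Answer: 2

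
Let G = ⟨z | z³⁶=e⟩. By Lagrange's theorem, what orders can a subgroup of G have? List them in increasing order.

|G| = 36 = 2² · 3². By Lagrange's theorem the order of any subgroup divides 36; the divisors of 36 are 1, 2, 3, 4, 6, 9, 12, 18, 36.

Answer: 1, 2, 3, 4, 6, 9, 12, 18, 36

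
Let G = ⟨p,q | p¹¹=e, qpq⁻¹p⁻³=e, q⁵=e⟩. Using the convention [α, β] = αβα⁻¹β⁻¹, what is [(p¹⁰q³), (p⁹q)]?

[(p¹⁰q³), (p⁹q)] = (p¹⁰q³)·(p⁹q)·(p¹⁰q³)⁻¹·(p⁹q)⁻¹.
  (p¹⁰q³) · (p⁹q) = q⁴
  (q⁴) · (p⁹q²) = p³q
  (p³q) · (p⁸q⁴) = p⁵

Answer: p⁵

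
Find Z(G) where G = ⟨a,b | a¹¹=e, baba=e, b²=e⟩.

An element z ∈ Z(G) iff z commutes with every generator.
For example e is central: e·a = a = a·e; e·b = b = b·e.
Whereas a ∉ Z(G) since a·b = ab ≠ a¹⁰b = b·a.
Checking each of the 22 elements this way gives Z(G) = {e}, of order 1.

Answer: {e}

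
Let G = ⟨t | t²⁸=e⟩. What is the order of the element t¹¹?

Compute successive powers until reaching e:
  (t¹¹)¹ = t¹¹, (t¹¹)² = t²², (t¹¹)³ = t⁵, (t¹¹)⁴ = t¹⁶, (t¹¹)⁵ = t²⁷, (t¹¹)⁶ = t¹⁰, (t¹¹)⁷ = t²¹, (t¹¹)⁸ = t⁴, (t¹¹)⁹ = t¹⁵, (t¹¹)¹⁰ = t²⁶, (t¹¹)¹¹ = t⁹, (t¹¹)¹² = t²⁰, (t¹¹)¹³ = t³, (t¹¹)¹⁴ = t¹⁴, (t¹¹)¹⁵ = t²⁵, (t¹¹)¹⁶ = t⁸, (t¹¹)¹⁷ = t¹⁹, (t¹¹)¹⁸ = t², (t¹¹)¹⁹ = t¹³, (t¹¹)²⁰ = t²⁴, (t¹¹)²¹ = t⁷, (t¹¹)²² = t¹⁸, (t¹¹)²³ = t, (t¹¹)²⁴ = t¹², (t¹¹)²⁵ = t²³, (t¹¹)²⁶ = t⁶, (t¹¹)²⁷ = t¹⁷, (t¹¹)²⁸ = e.
The smallest positive k with (t¹¹)ᵏ = e is 28.

Answer: 28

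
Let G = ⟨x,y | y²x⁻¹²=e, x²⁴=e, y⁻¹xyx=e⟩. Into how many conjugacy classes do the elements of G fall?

The conjugacy classes (representative and size) are:
  [e] (size 1), [x] (size 2), [x²] (size 2), [x³] (size 2), [x⁴] (size 2), [x⁵] (size 2), [x¹⁸] (size 2), [x⁷] (size 2), [x¹⁶] (size 2), [x¹⁵] (size 2), [x¹⁴] (size 2), [x¹³] (size 2), [x¹²] (size 1), [x⁶y] (size 12), [x⁵y⁻¹] (size 12).
Class equation: 1 + 2 + 2 + 2 + 2 + 2 + 2 + 2 + 2 + 2 + 2 + 2 + 1 + 12 + 12 = 48 = |G|. So G has 15 conjugacy classes.

Answer: 15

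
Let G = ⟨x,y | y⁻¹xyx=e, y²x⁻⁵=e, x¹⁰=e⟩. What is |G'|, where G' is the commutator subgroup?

G' = [G, G] is generated by all commutators. The generator-pair commutators are: [x, y] = x².
The subgroup they normally generate is {e, x², x⁴, x⁶, x⁸}, of order 5.
Check: |G/G'| = 20/5 = 4 is the order of the abelianisation.

Answer: 5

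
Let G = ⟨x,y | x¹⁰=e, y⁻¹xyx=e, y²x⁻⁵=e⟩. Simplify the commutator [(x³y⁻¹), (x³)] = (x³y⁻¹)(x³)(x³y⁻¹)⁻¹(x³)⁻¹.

[(x³y⁻¹), (x³)] = (x³y⁻¹)·(x³)·(x³y⁻¹)⁻¹·(x³)⁻¹.
  (x³y⁻¹) · (x³) = y⁻¹
  (y⁻¹) · (x³y) = x⁷
  (x⁷) · (x⁷) = x⁴

Answer: x⁴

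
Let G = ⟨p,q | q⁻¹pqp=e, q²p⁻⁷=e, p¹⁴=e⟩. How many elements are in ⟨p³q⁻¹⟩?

|⟨p³q⁻¹⟩| equals the order of p³q⁻¹. Compute successive powers until reaching e:
  (p³q⁻¹)¹ = p³q⁻¹, (p³q⁻¹)² = p⁷, (p³q⁻¹)³ = p³q, (p³q⁻¹)⁴ = e.
The smallest positive k with (p³q⁻¹)ᵏ = e is 4, so |⟨p³q⁻¹⟩| = 4.

Answer: 4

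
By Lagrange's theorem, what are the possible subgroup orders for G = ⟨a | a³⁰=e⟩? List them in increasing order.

|G| = 30 = 2 · 3 · 5. By Lagrange's theorem the order of any subgroup divides 30; the divisors of 30 are 1, 2, 3, 5, 6, 10, 15, 30.

Answer: 1, 2, 3, 5, 6, 10, 15, 30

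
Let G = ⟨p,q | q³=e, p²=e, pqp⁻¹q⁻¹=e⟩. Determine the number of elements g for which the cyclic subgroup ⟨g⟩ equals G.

G is cyclic of order 6. An element generates G iff its order is 6, and a cyclic group of order 6 has exactly φ(6) = 2 such elements.

Answer: 2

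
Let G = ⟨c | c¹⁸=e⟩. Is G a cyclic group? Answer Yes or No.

|G| = 18. The element c has order 18 (its powers give 18 distinct elements), so ⟨c⟩ = G and G is cyclic.

Answer: Yes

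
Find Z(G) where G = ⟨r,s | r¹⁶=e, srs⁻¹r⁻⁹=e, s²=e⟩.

An element z ∈ Z(G) iff z commutes with every generator.
For example r² is central: (r²)·r = r³ = r·(r²); (r²)·s = r²s = s·(r²).
Whereas r ∉ Z(G) since r·s = rs ≠ r⁹s = s·r.
Checking each of the 32 elements this way gives Z(G) = {e, r², r⁴, r⁶, r⁸, r¹⁰, r¹², r¹⁴}, of order 8.

Answer: {e, r², r⁴, r⁶, r⁸, r¹⁰, r¹², r¹⁴}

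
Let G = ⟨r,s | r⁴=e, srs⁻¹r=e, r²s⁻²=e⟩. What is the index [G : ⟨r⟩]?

First find ord(r) by computing successive powers:
  r¹ = r, r² = r², r³ = r³, r⁴ = e.
So |⟨r⟩| = ord(r) = 4. With |G| = 8, by Lagrange [G : ⟨r⟩] = 8/4 = 2.

Answer: 2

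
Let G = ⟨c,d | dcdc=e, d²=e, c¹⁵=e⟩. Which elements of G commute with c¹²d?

⟨c¹²d⟩ ⊆ C_G(c¹²d) since powers of c¹²d commute with c¹²d; so |C_G(c¹²d)| ≥ |⟨c¹²d⟩| = 2.
By orbit–stabilizer, |C_G(c¹²d)| = |G| / |conj. class of c¹²d| = 30 / 15 = 2.
The 2 elements commuting with c¹²d are {e, c¹²d}.

Answer: {e, c¹²d}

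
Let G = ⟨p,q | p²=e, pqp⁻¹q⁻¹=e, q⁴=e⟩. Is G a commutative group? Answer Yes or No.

Each pair of generators commutes: p·q = pq = q·p. Since the generators pairwise commute, every element of G commutes with every other, so G is abelian.

Answer: Yes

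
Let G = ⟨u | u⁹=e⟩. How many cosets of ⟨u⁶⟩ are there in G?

First find ord(u⁶) by computing successive powers:
  (u⁶)¹ = u⁶, (u⁶)² = u³, (u⁶)³ = e.
So |⟨u⁶⟩| = ord(u⁶) = 3. With |G| = 9, by Lagrange [G : ⟨u⁶⟩] = 9/3 = 3.

Answer: 3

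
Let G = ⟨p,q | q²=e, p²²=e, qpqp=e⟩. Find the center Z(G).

An element z ∈ Z(G) iff z commutes with every generator.
For example p¹¹ is central: (p¹¹)·p = p¹² = p·(p¹¹); (p¹¹)·q = p¹¹q = q·(p¹¹).
Whereas p ∉ Z(G) since p·q = pq ≠ p²¹q = q·p.
Checking each of the 44 elements this way gives Z(G) = {e, p¹¹}, of order 2.

Answer: {e, p¹¹}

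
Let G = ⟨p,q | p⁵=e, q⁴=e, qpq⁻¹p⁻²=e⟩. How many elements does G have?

Enumerate words in the generators, reducing via the relations: the distinct elements are
  {e, p, q, pq, p², p³, p⁴, q², q³, pq², pq³, p²q, p³q, p⁴q, p²q², p²q³, p³q², p³q³, p⁴q², p⁴q³}.
No further products give new elements, so |G| = 20.

Answer: 20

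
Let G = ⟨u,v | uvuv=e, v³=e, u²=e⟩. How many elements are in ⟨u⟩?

|⟨u⟩| equals the order of u. Compute successive powers until reaching e:
  u¹ = u, u² = e.
The smallest positive k with uᵏ = e is 2, so |⟨u⟩| = 2.

Answer: 2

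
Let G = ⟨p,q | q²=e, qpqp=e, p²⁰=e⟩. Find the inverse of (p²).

The order of (p²) is 10 (smallest k with (p²)ᵏ = e), so (p²)⁻¹ = (p²)⁹ = p¹⁸.
Check: (p²) · (p¹⁸) → (p²) · p¹⁸ = e, giving e as required.

Answer: p¹⁸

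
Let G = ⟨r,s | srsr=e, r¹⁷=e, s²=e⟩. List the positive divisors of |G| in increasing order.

|G| = 34 = 2 · 17. By Lagrange's theorem the order of any subgroup divides 34; the divisors of 34 are 1, 2, 17, 34.

Answer: 1, 2, 17, 34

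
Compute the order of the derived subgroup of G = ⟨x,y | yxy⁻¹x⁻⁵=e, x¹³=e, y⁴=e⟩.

G' = [G, G] is generated by all commutators. The generator-pair commutators are: [x, y] = x⁹.
The subgroup they normally generate is {e, x, x², x³, x⁴, x⁵, x⁶, x⁷, x⁸, x⁹, x¹⁰, x¹¹, x¹²}, of order 13.
Check: |G/G'| = 52/13 = 4 is the order of the abelianisation.

Answer: 13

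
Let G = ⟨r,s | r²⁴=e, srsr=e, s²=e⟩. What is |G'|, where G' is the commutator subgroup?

G' = [G, G] is generated by all commutators. The generator-pair commutators are: [r, s] = r².
The subgroup they normally generate is {e, r², r⁴, r⁶, r⁸, r¹⁰, r¹², r¹⁴, r¹⁶, r¹⁸, r²⁰, r²²}, of order 12.
Check: |G/G'| = 48/12 = 4 is the order of the abelianisation.

Answer: 12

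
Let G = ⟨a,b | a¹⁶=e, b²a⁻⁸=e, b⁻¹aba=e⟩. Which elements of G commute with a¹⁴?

⟨a¹⁴⟩ ⊆ C_G(a¹⁴) since powers of a¹⁴ commute with a¹⁴; so |C_G(a¹⁴)| ≥ |⟨a¹⁴⟩| = 8.
By orbit–stabilizer, |C_G(a¹⁴)| = |G| / |conj. class of a¹⁴| = 32 / 2 = 16.
The 16 elements commuting with a¹⁴ are {e, a, a², a³, a⁴, a⁵, a⁶, a⁷, a⁸, a⁹, a¹⁰, a¹¹, a¹², a¹³, a¹⁴, a¹⁵}.

Answer: {e, a, a², a³, a⁴, a⁵, a⁶, a⁷, a⁸, a⁹, a¹⁰, a¹¹, a¹², a¹³, a¹⁴, a¹⁵}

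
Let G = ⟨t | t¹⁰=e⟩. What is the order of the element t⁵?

Compute successive powers until reaching e:
  (t⁵)¹ = t⁵, (t⁵)² = e.
The smallest positive k with (t⁵)ᵏ = e is 2.

Answer: 2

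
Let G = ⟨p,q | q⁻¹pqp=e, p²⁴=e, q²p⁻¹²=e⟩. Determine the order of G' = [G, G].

G' = [G, G] is generated by all commutators. The generator-pair commutators are: [p, q] = p².
The subgroup they normally generate is {e, p², p⁴, p⁶, p⁸, p¹⁰, p¹², p¹⁴, p¹⁶, p¹⁸, p²⁰, p²²}, of order 12.
Check: |G/G'| = 48/12 = 4 is the order of the abelianisation.

Answer: 12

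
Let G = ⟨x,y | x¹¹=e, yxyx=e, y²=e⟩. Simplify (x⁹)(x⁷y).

Compute (x⁹) · (x⁷y) by multiplying left to right and reducing via the relations at each step:
  (x⁹) · x⁷ = x⁵
  (x⁵) · y = x⁵y

Answer: x⁵y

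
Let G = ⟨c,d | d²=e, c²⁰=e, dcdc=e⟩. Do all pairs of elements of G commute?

c·d = cd but d·c = c¹⁹d, so c·d ≠ d·c and G is not abelian.

Answer: No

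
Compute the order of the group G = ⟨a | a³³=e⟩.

G is generated by a single element, so G is cyclic. The relator gives a³³ = e and no smaller power is forced to be e, so the 33 powers {a, e, a², a³, a⁴, a⁵, a⁶, a⁷, a⁸, a⁹, a²², a²³, a²¹, a²⁰, a²⁴, a²⁵, a²⁶, a²⁷, a²⁸, a²⁹, a³², a³¹, a³⁰, a¹², a¹³, a¹¹, a¹⁰, a¹⁴, a¹⁵, a¹⁶, a¹⁷, a¹⁸, a¹⁹} are distinct. Hence |G| = 33.

Answer: 33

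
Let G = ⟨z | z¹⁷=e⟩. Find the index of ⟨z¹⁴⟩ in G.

First find ord(z¹⁴) by computing successive powers:
  (z¹⁴)¹ = z¹⁴, (z¹⁴)² = z¹¹, (z¹⁴)³ = z⁸, (z¹⁴)⁴ = z⁵, (z¹⁴)⁵ = z², (z¹⁴)⁶ = z¹⁶, (z¹⁴)⁷ = z¹³, (z¹⁴)⁸ = z¹⁰, (z¹⁴)⁹ = z⁷, (z¹⁴)¹⁰ = z⁴, (z¹⁴)¹¹ = z, (z¹⁴)¹² = z¹⁵, (z¹⁴)¹³ = z¹², (z¹⁴)¹⁴ = z⁹, (z¹⁴)¹⁵ = z⁶, (z¹⁴)¹⁶ = z³, (z¹⁴)¹⁷ = e.
So |⟨z¹⁴⟩| = ord(z¹⁴) = 17. With |G| = 17, by Lagrange [G : ⟨z¹⁴⟩] = 17/17 = 1.

Answer: 1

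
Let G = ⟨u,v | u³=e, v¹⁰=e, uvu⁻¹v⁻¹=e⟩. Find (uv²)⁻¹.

The order of (uv²) is 15 (smallest k with (uv²)ᵏ = e), so (uv²)⁻¹ = (uv²)¹⁴ = u²v⁸.
Check: (uv²) · (u²v⁸) → (uv²) · u² = v²;   (v²) · v⁸ = e, giving e as required.

Answer: u²v⁸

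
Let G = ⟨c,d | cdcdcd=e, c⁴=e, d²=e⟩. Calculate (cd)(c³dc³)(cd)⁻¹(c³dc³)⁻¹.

[(cd), (c³dc³)] = (cd)·(c³dc³)·(cd)⁻¹·(c³dc³)⁻¹.
  (cd) · (c³dc³) = c²d
  (c²d) · (dc³) = c
  c · (cdc) = c²dc

Answer: c²dc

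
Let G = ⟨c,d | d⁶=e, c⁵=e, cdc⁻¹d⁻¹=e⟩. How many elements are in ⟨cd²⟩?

|⟨cd²⟩| equals the order of cd². Compute successive powers until reaching e:
  (cd²)¹ = cd², (cd²)² = c²d⁴, (cd²)³ = c³, (cd²)⁴ = c⁴d², (cd²)⁵ = d⁴, (cd²)⁶ = c, (cd²)⁷ = c²d², (cd²)⁸ = c³d⁴, (cd²)⁹ = c⁴, (cd²)¹⁰ = d², (cd²)¹¹ = cd⁴, (cd²)¹² = c², (cd²)¹³ = c³d², (cd²)¹⁴ = c⁴d⁴, (cd²)¹⁵ = e.
The smallest positive k with (cd²)ᵏ = e is 15, so |⟨cd²⟩| = 15.

Answer: 15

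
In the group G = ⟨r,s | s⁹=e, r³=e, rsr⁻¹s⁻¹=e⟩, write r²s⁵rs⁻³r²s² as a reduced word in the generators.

Multiply left to right, reducing at each step:
  (r²) · s⁵ = r²s⁵
  (r²s⁵) · r = s⁵
  (s⁵) · s⁻³ = s²
  (s²) · r² = r²s²
  (r²s²) · s² = r²s⁴

Answer: r²s⁴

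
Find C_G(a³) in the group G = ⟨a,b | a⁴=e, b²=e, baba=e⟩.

⟨a³⟩ ⊆ C_G(a³) since powers of a³ commute with a³; so |C_G(a³)| ≥ |⟨a³⟩| = 4.
By orbit–stabilizer, |C_G(a³)| = |G| / |conj. class of a³| = 8 / 2 = 4.
The 4 elements commuting with a³ are {e, a, a², a³}.

Answer: {e, a, a², a³}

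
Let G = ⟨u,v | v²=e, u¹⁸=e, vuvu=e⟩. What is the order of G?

Enumerate words in the generators, reducing via the relations: the distinct elements are
  {e, u, v, uv, u², u³, u⁴, u⁵, u⁶, u⁷, u⁸, u⁹, u²v, u³v, u¹², u¹³, u¹¹, u¹⁰, u¹⁴, u¹⁵, u¹⁶, u¹⁷, u⁴v, u⁵v, u⁶v, u⁷v, u⁸v, u⁹v, u¹²v, u¹³v, u¹¹v, u¹⁰v, u¹⁴v, u¹⁵v, u¹⁶v, u¹⁷v}.
No further products give new elements, so |G| = 36.

Answer: 36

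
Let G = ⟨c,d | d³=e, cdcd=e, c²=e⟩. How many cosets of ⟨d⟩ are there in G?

First find ord(d) by computing successive powers:
  d¹ = d, d² = d², d³ = e.
So |⟨d⟩| = ord(d) = 3. With |G| = 6, by Lagrange [G : ⟨d⟩] = 6/3 = 2.

Answer: 2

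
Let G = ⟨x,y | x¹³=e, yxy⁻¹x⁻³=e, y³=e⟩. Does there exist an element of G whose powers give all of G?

Every cyclic group is abelian. But x·y = xy while y·x = x³y, so x·y ≠ y·x and G is not abelian. Hence G is not cyclic.

Answer: No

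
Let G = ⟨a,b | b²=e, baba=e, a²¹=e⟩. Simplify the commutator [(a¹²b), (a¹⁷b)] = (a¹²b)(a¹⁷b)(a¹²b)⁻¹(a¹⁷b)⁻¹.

[(a¹²b), (a¹⁷b)] = (a¹²b)·(a¹⁷b)·(a¹²b)⁻¹·(a¹⁷b)⁻¹.
  (a¹²b) · (a¹⁷b) = a¹⁶
  (a¹⁶) · (a¹²b) = a⁷b
  (a⁷b) · (a¹⁷b) = a¹¹

Answer: a¹¹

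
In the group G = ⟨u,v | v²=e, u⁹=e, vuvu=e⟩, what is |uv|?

Compute successive powers until reaching e:
  (uv)¹ = uv, (uv)² = e.
The smallest positive k with (uv)ᵏ = e is 2.

Answer: 2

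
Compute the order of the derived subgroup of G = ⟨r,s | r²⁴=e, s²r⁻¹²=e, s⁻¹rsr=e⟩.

G' = [G, G] is generated by all commutators. The generator-pair commutators are: [r, s] = r².
The subgroup they normally generate is {e, r², r⁴, r⁶, r⁸, r¹⁰, r¹², r¹⁴, r¹⁶, r¹⁸, r²⁰, r²²}, of order 12.
Check: |G/G'| = 48/12 = 4 is the order of the abelianisation.

Answer: 12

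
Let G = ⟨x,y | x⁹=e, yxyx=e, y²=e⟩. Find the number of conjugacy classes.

The conjugacy classes (representative and size) are:
  [e] (size 1), [x⁸] (size 2), [x⁷] (size 2), [x⁶] (size 2), [x⁵] (size 2), [x⁴y] (size 9).
Class equation: 1 + 2 + 2 + 2 + 2 + 9 = 18 = |G|. So G has 6 conjugacy classes.

Answer: 6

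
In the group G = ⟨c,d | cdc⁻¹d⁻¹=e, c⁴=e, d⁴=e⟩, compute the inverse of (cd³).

The order of (cd³) is 4 (smallest k with (cd³)ᵏ = e), so (cd³)⁻¹ = (cd³)³ = c³d.
Check: (cd³) · (c³d) → (cd³) · c³ = d³;   (d³) · d = e, giving e as required.

Answer: c³d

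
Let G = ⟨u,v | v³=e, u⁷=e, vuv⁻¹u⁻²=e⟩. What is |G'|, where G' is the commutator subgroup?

G' = [G, G] is generated by all commutators. The generator-pair commutators are: [u, v] = u⁶.
The subgroup they normally generate is {e, u, u², u³, u⁴, u⁵, u⁶}, of order 7.
Check: |G/G'| = 21/7 = 3 is the order of the abelianisation.

Answer: 7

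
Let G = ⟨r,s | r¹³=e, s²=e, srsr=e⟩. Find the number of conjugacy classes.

The conjugacy classes (representative and size) are:
  [e] (size 1), [r¹²] (size 2), [r¹¹] (size 2), [r³] (size 2), [r⁴] (size 2), [r⁸] (size 2), [r⁶] (size 2), [s] (size 13).
Class equation: 1 + 2 + 2 + 2 + 2 + 2 + 2 + 13 = 26 = |G|. So G has 8 conjugacy classes.

Answer: 8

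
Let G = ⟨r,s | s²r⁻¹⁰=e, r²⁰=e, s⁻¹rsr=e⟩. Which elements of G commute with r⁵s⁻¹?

⟨r⁵s⁻¹⟩ ⊆ C_G(r⁵s⁻¹) since powers of r⁵s⁻¹ commute with r⁵s⁻¹; so |C_G(r⁵s⁻¹)| ≥ |⟨r⁵s⁻¹⟩| = 4.
By orbit–stabilizer, |C_G(r⁵s⁻¹)| = |G| / |conj. class of r⁵s⁻¹| = 40 / 10 = 4.
The 4 elements commuting with r⁵s⁻¹ are {e, r¹⁰, r⁵s, r⁵s⁻¹}.

Answer: {e, r¹⁰, r⁵s, r⁵s⁻¹}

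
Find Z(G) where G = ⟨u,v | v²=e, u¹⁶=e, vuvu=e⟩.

An element z ∈ Z(G) iff z commutes with every generator.
For example u⁸ is central: (u⁸)·u = u⁹ = u·(u⁸); (u⁸)·v = u⁸v = v·(u⁸).
Whereas u ∉ Z(G) since u·v = uv ≠ u¹⁵v = v·u.
Checking each of the 32 elements this way gives Z(G) = {e, u⁸}, of order 2.

Answer: {e, u⁸}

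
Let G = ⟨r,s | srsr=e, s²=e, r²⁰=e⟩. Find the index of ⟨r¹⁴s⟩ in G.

First find ord(r¹⁴s) by computing successive powers:
  (r¹⁴s)¹ = r¹⁴s, (r¹⁴s)² = e.
So |⟨r¹⁴s⟩| = ord(r¹⁴s) = 2. With |G| = 40, by Lagrange [G : ⟨r¹⁴s⟩] = 40/2 = 20.

Answer: 20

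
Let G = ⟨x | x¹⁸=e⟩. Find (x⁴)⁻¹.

The order of (x⁴) is 9 (smallest k with (x⁴)ᵏ = e), so (x⁴)⁻¹ = (x⁴)⁸ = x¹⁴.
Check: (x⁴) · (x¹⁴) → (x⁴) · x¹⁴ = e, giving e as required.

Answer: x¹⁴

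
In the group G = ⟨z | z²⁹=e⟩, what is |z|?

Compute successive powers until reaching e:
  z¹ = z, z² = z², z³ = z³, z⁴ = z⁴, z⁵ = z⁵, z⁶ = z⁶, z⁷ = z⁷, z⁸ = z⁸, z⁹ = z⁹, z¹⁰ = z¹⁰, z¹¹ = z¹¹, z¹² = z¹², z¹³ = z¹³, z¹⁴ = z¹⁴, z¹⁵ = z¹⁵, z¹⁶ = z¹⁶, z¹⁷ = z¹⁷, z¹⁸ = z¹⁸, z¹⁹ = z¹⁹, z²⁰ = z²⁰, z²¹ = z²¹, z²² = z²², z²³ = z²³, z²⁴ = z²⁴, z²⁵ = z²⁵, z²⁶ = z²⁶, z²⁷ = z²⁷, z²⁸ = z²⁸, z²⁹ = e.
The smallest positive k with zᵏ = e is 29.

Answer: 29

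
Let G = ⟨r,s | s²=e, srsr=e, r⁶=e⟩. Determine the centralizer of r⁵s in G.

⟨r⁵s⟩ ⊆ C_G(r⁵s) since powers of r⁵s commute with r⁵s; so |C_G(r⁵s)| ≥ |⟨r⁵s⟩| = 2.
By orbit–stabilizer, |C_G(r⁵s)| = |G| / |conj. class of r⁵s| = 12 / 3 = 4.
The 4 elements commuting with r⁵s are {e, r³, r⁵s, r²s}.

Answer: {e, r³, r⁵s, r²s}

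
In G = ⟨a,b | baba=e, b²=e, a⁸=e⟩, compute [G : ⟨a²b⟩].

First find ord(a²b) by computing successive powers:
  (a²b)¹ = a²b, (a²b)² = e.
So |⟨a²b⟩| = ord(a²b) = 2. With |G| = 16, by Lagrange [G : ⟨a²b⟩] = 16/2 = 8.

Answer: 8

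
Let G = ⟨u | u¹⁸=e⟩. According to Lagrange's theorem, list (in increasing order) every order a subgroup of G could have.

|G| = 18 = 2 · 3². By Lagrange's theorem the order of any subgroup divides 18; the divisors of 18 are 1, 2, 3, 6, 9, 18.

Answer: 1, 2, 3, 6, 9, 18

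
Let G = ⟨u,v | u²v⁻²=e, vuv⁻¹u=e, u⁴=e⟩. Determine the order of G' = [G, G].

G' = [G, G] is generated by all commutators. The generator-pair commutators are: [u, v] = u².
The subgroup they normally generate is {e, u²}, of order 2.
Check: |G/G'| = 8/2 = 4 is the order of the abelianisation.

Answer: 2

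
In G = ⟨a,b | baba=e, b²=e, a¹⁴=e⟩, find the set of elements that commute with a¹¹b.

⟨a¹¹b⟩ ⊆ C_G(a¹¹b) since powers of a¹¹b commute with a¹¹b; so |C_G(a¹¹b)| ≥ |⟨a¹¹b⟩| = 2.
By orbit–stabilizer, |C_G(a¹¹b)| = |G| / |conj. class of a¹¹b| = 28 / 7 = 4.
The 4 elements commuting with a¹¹b are {e, a⁷, a⁴b, a¹¹b}.

Answer: {e, a⁷, a⁴b, a¹¹b}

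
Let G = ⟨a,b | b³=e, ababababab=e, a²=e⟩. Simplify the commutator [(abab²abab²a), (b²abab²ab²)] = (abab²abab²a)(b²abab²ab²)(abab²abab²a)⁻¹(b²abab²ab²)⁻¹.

[(abab²abab²a), (b²abab²ab²)] = (abab²abab²a)·(b²abab²ab²)·(abab²abab²a)⁻¹·(b²abab²ab²)⁻¹.
  (abab²abab²a) · (b²abab²ab²) = ab²ab²a
  (ab²ab²a) · (abab²abab²a) = b²ab²aba
  (b²ab²aba) · (babab²ab) = bab²a

Answer: bab²a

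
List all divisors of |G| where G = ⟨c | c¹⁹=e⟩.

|G| = 19 = 19. By Lagrange's theorem the order of any subgroup divides 19; the divisors of 19 are 1, 19.

Answer: 1, 19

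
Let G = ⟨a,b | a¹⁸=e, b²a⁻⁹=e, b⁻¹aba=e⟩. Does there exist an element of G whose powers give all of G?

Every cyclic group is abelian. But a·b = ab while b·a = a⁸b⁻¹, so a·b ≠ b·a and G is not abelian. Hence G is not cyclic.

Answer: No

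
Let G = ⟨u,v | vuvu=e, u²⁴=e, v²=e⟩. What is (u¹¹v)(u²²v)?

Compute (u¹¹v) · (u²²v) by multiplying left to right and reducing via the relations at each step:
  (u¹¹v) · u²² = u¹³v
  (u¹³v) · v = u¹³

Answer: u¹³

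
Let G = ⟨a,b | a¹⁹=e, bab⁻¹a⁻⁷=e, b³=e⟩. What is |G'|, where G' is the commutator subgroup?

G' = [G, G] is generated by all commutators. The generator-pair commutators are: [a, b] = a¹³.
The subgroup they normally generate is {e, a, a², a³, a⁴, a⁵, a⁶, a⁷, a⁸, a⁹, a¹⁰, a¹¹, a¹², a¹³, a¹⁴, a¹⁵, a¹⁶, a¹⁷, a¹⁸}, of order 19.
Check: |G/G'| = 57/19 = 3 is the order of the abelianisation.

Answer: 19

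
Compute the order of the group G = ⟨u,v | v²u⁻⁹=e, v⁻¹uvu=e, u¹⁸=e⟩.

Enumerate words in the generators, reducing via the relations: the distinct elements are
  {e, u, v, uv, u², u³, u⁴, u⁵, u⁶, u⁷, u⁸, u⁹, u²v, u³v, u¹², u¹³, u¹¹, u¹⁰, u¹⁴, u¹⁵, u¹⁶, u¹⁷, u⁴v, u⁵v, u⁶v, u⁷v, u⁸v, v⁻¹, uv⁻¹, u²v⁻¹, u³v⁻¹, u⁴v⁻¹, u⁵v⁻¹, u⁶v⁻¹, u⁷v⁻¹, u⁸v⁻¹}.
No further products give new elements, so |G| = 36.

Answer: 36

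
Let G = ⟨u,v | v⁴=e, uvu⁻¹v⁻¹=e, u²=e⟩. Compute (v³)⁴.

Compute successive powers of (v³), reducing at each step:
  (v³)²: (v³) · v³ = v²
  (v³)³: (v²) · v³ = v
  (v³)⁴: v · v³ = e

Answer: e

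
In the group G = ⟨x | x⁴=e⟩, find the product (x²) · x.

Compute (x²) · x by multiplying left to right and reducing via the relations at each step:
  (x²) · x = x³

Answer: x³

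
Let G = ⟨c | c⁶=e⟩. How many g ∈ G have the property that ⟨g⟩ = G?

G is cyclic of order 6. An element generates G iff its order is 6, and a cyclic group of order 6 has exactly φ(6) = 2 such elements.

Answer: 2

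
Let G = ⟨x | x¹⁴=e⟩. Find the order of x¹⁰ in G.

Compute successive powers until reaching e:
  (x¹⁰)¹ = x¹⁰, (x¹⁰)² = x⁶, (x¹⁰)³ = x², (x¹⁰)⁴ = x¹², (x¹⁰)⁵ = x⁸, (x¹⁰)⁶ = x⁴, (x¹⁰)⁷ = e.
The smallest positive k with (x¹⁰)ᵏ = e is 7.

Answer: 7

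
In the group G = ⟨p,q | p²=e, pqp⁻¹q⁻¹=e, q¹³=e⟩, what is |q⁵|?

Compute successive powers until reaching e:
  (q⁵)¹ = q⁵, (q⁵)² = q¹⁰, (q⁵)³ = q², (q⁵)⁴ = q⁷, (q⁵)⁵ = q¹², (q⁵)⁶ = q⁴, (q⁵)⁷ = q⁹, (q⁵)⁸ = q, (q⁵)⁹ = q⁶, (q⁵)¹⁰ = q¹¹, (q⁵)¹¹ = q³, (q⁵)¹² = q⁸, (q⁵)¹³ = e.
The smallest positive k with (q⁵)ᵏ = e is 13.

Answer: 13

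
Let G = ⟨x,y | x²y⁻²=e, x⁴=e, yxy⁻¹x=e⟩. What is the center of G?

An element z ∈ Z(G) iff z commutes with every generator.
For example x² is central: (x²)·x = x³ = x·(x²); (x²)·y = y⁻¹ = y·(x²).
Whereas x ∉ Z(G) since x·y = xy ≠ xy⁻¹ = y·x.
Checking each of the 8 elements this way gives Z(G) = {e, x²}, of order 2.

Answer: {e, x²}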